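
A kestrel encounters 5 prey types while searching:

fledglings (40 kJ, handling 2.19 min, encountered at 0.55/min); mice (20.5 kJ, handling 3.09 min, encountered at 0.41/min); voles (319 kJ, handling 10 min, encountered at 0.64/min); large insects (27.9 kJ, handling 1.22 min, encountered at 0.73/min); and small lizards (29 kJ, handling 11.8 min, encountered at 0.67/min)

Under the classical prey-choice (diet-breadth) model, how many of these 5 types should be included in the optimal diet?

1

Profitabilities (E/h, kJ/min): voles 31.9, large insects 22.9, fledglings 18.3, mice 6.63, small lizards 2.46. Add prey in this order while the next type's profitability exceeds the intake rate on those already taken.
Rate on top 1: 27.59. large insects: 22.9 < 27.59 → exclude; stop.
Optimal diet: voles — 1 of 5 types.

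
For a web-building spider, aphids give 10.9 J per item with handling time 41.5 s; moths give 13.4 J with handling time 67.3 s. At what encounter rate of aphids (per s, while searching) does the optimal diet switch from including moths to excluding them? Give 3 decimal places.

At the threshold, the rate on aphids alone equals the profitability of moths: λ·10.9/(1 + λ·41.5) = 13.4/67.3 = 0.1991.
Rearranging, λ(10.9 − 0.1991×41.5) = 0.1991, so λ = 0.1991/2.637 = 0.07551 per s.

0.076 per s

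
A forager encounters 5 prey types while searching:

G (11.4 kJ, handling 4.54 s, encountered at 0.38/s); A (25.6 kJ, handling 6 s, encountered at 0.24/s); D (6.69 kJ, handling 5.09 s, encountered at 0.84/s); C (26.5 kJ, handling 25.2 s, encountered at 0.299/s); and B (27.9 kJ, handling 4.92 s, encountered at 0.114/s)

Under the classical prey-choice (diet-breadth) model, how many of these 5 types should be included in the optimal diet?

Rank by E/h (kJ/s): B 5.67, A 4.27, G 2.51, D 1.31, C 1.05. Include each in turn until the next type's E/h falls below the running intake rate.
Rate on top 1: 2.038. A: 4.27 > 2.038 → include.
Rate on top 2: 3.107. G: 2.51 < 3.107 → exclude; stop.
Optimal diet: B, A — 2 of 5 types.

2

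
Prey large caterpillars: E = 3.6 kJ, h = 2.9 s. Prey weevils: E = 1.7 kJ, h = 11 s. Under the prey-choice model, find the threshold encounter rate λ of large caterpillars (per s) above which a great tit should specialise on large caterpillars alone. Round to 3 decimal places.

At the threshold, the rate on large caterpillars alone equals the profitability of weevils: λ·3.6/(1 + λ·2.9) = 1.7/11 = 0.1545.
Rearranging, λ(3.6 − 0.1545×2.9) = 0.1545, so λ = 0.1545/3.152 = 0.04903 per s.

0.049 per s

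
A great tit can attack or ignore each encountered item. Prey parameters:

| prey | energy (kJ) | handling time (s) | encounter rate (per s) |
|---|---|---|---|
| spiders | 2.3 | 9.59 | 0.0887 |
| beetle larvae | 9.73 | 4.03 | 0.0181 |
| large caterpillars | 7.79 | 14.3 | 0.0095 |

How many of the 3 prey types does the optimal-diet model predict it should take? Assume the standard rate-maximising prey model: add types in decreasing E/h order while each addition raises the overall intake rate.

E/h in descending order: beetle larvae 2.41, large caterpillars 0.545, spiders 0.24 kJ/s. The optimal diet is the largest prefix of this list for which every included type satisfies E_i/h_i > R on the types above it.
Rate on top 1: 0.1641. large caterpillars: 0.545 > 0.1641 → include.
Rate on top 2: 0.2069. spiders: 0.24 > 0.2069 → include.
Optimal diet: beetle larvae, large caterpillars, spiders — 3 of 3 types.

3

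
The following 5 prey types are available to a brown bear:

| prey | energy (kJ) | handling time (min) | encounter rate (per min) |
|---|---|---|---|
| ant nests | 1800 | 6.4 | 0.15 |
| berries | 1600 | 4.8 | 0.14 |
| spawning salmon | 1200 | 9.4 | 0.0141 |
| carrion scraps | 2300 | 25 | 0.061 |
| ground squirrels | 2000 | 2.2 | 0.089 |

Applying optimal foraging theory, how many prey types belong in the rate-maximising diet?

Profitabilities (E/h, kJ/min): ground squirrels 909, berries 333, ant nests 281, spawning salmon 128, carrion scraps 92. Add prey in this order while the next type's profitability exceeds the intake rate on those already taken.
Rate on top 1: 148.9. berries: 333 > 148.9 → include.
Rate on top 2: 215.2. ant nests: 281 > 215.2 → include.
Rate on top 3: 237.6. spawning salmon: 128 < 237.6 → exclude; stop.
Optimal diet: ground squirrels, berries, ant nests — 3 of 5 types.

3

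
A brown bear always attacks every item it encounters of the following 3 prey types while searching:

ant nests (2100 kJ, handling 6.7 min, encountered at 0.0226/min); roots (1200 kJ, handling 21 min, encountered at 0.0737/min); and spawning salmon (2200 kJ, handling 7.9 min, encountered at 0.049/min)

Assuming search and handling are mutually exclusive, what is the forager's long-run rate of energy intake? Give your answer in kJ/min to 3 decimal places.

78.964 kJ/min

R = Σλ_iE_i / (1 + Σλ_ih_i)
Numerator: 0.0226×2100 + 0.0737×1200 + 0.049×2200 = 243.7
Denominator: 1 + 0.0226×6.7 + 0.0737×21 + 0.049×7.9 = 3.086
R = 243.7/3.086 = 78.96 kJ/min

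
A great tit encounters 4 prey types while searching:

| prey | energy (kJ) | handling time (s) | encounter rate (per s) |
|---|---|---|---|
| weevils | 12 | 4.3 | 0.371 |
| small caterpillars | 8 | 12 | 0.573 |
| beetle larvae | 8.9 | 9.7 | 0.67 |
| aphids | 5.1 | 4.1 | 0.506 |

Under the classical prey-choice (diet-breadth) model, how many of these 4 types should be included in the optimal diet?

1

E/h in descending order: weevils 2.79, aphids 1.24, beetle larvae 0.918, small caterpillars 0.667 kJ/s. The optimal diet is the largest prefix of this list for which every included type satisfies E_i/h_i > R on the types above it.
Rate on top 1: 1.715. aphids: 1.24 < 1.715 → exclude; stop.
Optimal diet: weevils — 1 of 4 types.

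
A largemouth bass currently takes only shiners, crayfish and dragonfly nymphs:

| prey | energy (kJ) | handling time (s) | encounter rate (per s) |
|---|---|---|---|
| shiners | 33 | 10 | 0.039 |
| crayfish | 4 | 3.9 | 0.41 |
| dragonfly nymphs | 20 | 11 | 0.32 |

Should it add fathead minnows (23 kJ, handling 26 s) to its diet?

No

Intake rate on the current diet: R = (0.039×33 + 0.41×4 + 0.32×20) / (1 + 0.039×10 + 0.41×3.9 + 0.32×11) = 9.327/6.509 = 1.433 kJ/s.
fathead minnows: E/h = 23/26 = 0.8846 kJ/s.
0.8846 < 1.433, so adding fathead minnows would lower the average — exclude it.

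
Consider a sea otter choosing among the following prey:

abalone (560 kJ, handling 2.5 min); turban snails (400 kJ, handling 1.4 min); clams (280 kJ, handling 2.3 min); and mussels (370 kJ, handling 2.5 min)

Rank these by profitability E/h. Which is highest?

In descending order of E/h:
turban snails: 400/1.4 = 286 kJ/min
abalone: 560/2.5 = 224 kJ/min
mussels: 370/2.5 = 148 kJ/min
clams: 280/2.3 = 122 kJ/min

turban snails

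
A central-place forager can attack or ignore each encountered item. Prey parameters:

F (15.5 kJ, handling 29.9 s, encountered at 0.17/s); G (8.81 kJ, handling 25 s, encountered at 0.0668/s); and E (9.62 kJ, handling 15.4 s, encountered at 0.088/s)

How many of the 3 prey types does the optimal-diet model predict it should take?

Rank by E/h (kJ/s): E 0.625, F 0.518, G 0.352. Include each in turn until the next type's E/h falls below the running intake rate.
Rate on top 1: 0.3594. F: 0.518 > 0.3594 → include.
Rate on top 2: 0.4681. G: 0.352 < 0.4681 → exclude; stop.
Optimal diet: E, F — 2 of 3 types.

2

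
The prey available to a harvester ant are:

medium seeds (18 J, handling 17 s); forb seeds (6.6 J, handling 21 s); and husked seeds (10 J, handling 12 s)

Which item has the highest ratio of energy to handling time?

Profitability E/h (J/s): medium seeds = 18/17 = 1.06, forb seeds = 6.6/21 = 0.314, husked seeds = 10/12 = 0.833.
Ranked: medium seeds > husked seeds > forb seeds.

medium seeds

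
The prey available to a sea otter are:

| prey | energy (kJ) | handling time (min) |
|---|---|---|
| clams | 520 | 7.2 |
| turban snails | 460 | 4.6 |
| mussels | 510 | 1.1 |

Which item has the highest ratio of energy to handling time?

mussels

In descending order of E/h:
mussels: 510/1.1 = 464 kJ/min
turban snails: 460/4.6 = 100 kJ/min
clams: 520/7.2 = 72.2 kJ/min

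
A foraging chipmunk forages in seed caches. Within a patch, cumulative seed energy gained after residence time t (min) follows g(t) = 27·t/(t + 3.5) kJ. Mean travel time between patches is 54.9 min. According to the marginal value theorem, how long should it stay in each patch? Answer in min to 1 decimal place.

13.9 min

Optimal t* satisfies g'(t*) = g(t*)/(T + t*).
g'(t) = 27·3.5/(t + 3.5)². Setting 27·3.5/(t+3.5)² = 27t/[(t+3.5)(54.9+t)] gives 3.5(54.9+t) = t(t+3.5), so t² = 3.5×54.9 = 192.2.
t* = √192.2 = 13.86 min.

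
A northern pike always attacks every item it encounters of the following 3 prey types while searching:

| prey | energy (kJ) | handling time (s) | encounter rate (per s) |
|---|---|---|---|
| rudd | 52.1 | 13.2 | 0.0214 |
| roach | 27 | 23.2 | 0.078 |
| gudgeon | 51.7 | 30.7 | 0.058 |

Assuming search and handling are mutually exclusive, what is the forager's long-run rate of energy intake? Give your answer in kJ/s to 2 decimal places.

R = (0.0214×52.1 + 0.078×27 + 0.058×51.7) / (1 + 0.0214×13.2 + 0.078×23.2 + 0.058×30.7) = 6.22/4.873 = 1.276 kJ/s.

1.28 kJ/s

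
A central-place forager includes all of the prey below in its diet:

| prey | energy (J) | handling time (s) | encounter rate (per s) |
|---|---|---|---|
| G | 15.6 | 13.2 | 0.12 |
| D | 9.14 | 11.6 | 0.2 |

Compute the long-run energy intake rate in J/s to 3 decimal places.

0.754 J/s

R = (0.12×15.6 + 0.2×9.14) / (1 + 0.12×13.2 + 0.2×11.6) = 3.7/4.904 = 0.7545 J/s.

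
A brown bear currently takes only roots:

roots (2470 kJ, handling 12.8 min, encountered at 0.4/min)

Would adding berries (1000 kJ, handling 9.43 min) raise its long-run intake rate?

Intake rate on the current diet: R = (0.4×2470) / (1 + 0.4×12.8) = 988/6.12 = 161.4 kJ/min.
berries: E/h = 1000/9.43 = 106 kJ/min.
Since 106 < R, time spent handling berries is better spent searching.

No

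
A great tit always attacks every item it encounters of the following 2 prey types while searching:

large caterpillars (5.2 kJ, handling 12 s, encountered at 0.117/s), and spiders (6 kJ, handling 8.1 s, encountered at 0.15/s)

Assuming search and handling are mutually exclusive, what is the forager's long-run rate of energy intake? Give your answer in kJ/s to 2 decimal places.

Energy encountered per unit search time: 0.117×5.2 + 0.15×6 = 1.508 kJ/s.
Handling time per unit search time: 0.117×12 + 0.15×8.1 = 2.619.
Rate = 1.508/(1 + 2.619) = 0.4168 kJ/s.

0.42 kJ/s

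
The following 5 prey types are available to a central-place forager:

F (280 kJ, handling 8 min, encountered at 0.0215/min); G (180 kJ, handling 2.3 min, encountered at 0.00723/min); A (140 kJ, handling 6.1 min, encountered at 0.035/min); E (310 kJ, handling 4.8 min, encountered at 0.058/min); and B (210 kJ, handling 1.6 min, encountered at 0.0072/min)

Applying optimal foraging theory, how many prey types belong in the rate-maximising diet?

5

E/h in descending order: B 131, G 78.3, E 64.6, F 35, A 23 kJ/min. The optimal diet is the largest prefix of this list for which every included type satisfies E_i/h_i > R on the types above it.
Rate on top 1: 1.495. G: 78.3 > 1.495 → include.
Rate on top 2: 2.736. E: 64.6 > 2.736 → include.
Rate on top 3: 15.91. F: 35 > 15.91 → include.
Rate on top 4: 18.13. A: 23 > 18.13 → include.
Optimal diet: B, G, E, F, A — 5 of 5 types.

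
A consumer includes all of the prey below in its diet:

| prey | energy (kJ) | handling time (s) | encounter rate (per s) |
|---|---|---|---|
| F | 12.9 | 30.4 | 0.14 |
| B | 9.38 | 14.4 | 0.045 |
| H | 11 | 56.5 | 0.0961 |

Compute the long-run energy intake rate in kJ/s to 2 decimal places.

0.29 kJ/s

Energy encountered per unit search time: 0.14×12.9 + 0.045×9.38 + 0.0961×11 = 3.285 kJ/s.
Handling time per unit search time: 0.14×30.4 + 0.045×14.4 + 0.0961×56.5 = 10.33.
Rate = 3.285/(1 + 10.33) = 0.2899 kJ/s.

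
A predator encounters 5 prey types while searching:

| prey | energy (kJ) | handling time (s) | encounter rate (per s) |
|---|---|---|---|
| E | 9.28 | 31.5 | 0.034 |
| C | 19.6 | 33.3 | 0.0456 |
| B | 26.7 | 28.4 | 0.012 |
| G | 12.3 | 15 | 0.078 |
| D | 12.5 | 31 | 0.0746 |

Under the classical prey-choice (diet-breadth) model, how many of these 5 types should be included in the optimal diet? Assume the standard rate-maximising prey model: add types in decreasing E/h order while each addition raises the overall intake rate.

E/h in descending order: B 0.94, G 0.82, C 0.589, D 0.403, E 0.295 kJ/s. The optimal diet is the largest prefix of this list for which every included type satisfies E_i/h_i > R on the types above it.
Rate on top 1: 0.239. G: 0.82 > 0.239 → include.
Rate on top 2: 0.5097. C: 0.589 > 0.5097 → include.
Rate on top 3: 0.5394. D: 0.403 < 0.5394 → exclude; stop.
Optimal diet: B, G, C — 3 of 5 types.

3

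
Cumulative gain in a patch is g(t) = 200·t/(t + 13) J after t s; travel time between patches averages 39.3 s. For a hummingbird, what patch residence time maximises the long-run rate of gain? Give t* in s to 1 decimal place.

Maximise g(t)/(T+t): set derivative to zero → g'(t)(T+t) = g(t).
g'(t) = 200·13/(t + 13)². Setting 200·13/(t+13)² = 200t/[(t+13)(39.3+t)] gives 13(39.3+t) = t(t+13), so t² = 13×39.3 = 510.9.
t* = √510.9 = 22.6 s.

22.6 s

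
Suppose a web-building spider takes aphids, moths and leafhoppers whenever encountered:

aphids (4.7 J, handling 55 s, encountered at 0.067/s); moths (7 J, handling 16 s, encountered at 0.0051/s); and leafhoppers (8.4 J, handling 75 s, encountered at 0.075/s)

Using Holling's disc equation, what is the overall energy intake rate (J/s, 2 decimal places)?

R = Σλ_iE_i / (1 + Σλ_ih_i)
Numerator: 0.067×4.7 + 0.0051×7 + 0.075×8.4 = 0.9806
Denominator: 1 + 0.067×55 + 0.0051×16 + 0.075×75 = 10.39
R = 0.9806/10.39 = 0.09436 J/s

0.09 J/s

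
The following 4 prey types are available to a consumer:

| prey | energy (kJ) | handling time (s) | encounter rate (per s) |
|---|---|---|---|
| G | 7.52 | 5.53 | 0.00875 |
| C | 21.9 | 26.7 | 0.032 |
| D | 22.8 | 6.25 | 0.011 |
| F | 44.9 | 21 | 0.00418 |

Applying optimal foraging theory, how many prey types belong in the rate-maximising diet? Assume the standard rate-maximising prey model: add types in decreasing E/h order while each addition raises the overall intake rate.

Rank by E/h (kJ/s): D 3.65, F 2.14, G 1.36, C 0.82. Include each in turn until the next type's E/h falls below the running intake rate.
Rate on top 1: 0.2347. F: 2.14 > 0.2347 → include.
Rate on top 2: 0.3791. G: 1.36 > 0.3791 → include.
Rate on top 3: 0.4185. C: 0.82 > 0.4185 → include.
Optimal diet: D, F, G, C — 4 of 4 types.

4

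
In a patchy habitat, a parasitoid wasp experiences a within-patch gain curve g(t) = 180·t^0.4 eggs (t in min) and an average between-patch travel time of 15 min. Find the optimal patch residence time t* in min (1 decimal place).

10.0 min

By the marginal value theorem, leave when the instantaneous gain rate g'(t) equals the habitat-wide average g(t)/(T + t).
g'(t) = 0.4·180·t^-0.6. Setting 0.4·180·t^-0.6 = 180·t^0.4/(15+t) gives 0.4(15+t) = t, so 0.60·t = 0.4×15.
t* = 0.4×15/0.60 = 10 min.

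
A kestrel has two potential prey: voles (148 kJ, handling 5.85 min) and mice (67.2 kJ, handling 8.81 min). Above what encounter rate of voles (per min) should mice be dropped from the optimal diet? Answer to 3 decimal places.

0.074 per min

The zero-one rule: include mice iff E₂/h₂ > λE₁/(1+λh₁). Equality gives the switch point.
λE₁h₂ = E₂ + λE₂h₁ ⇒ λ = E₂/(E₁h₂ − E₂h₁) = 67.2/(1304 − 393.1) = 0.07378 per min.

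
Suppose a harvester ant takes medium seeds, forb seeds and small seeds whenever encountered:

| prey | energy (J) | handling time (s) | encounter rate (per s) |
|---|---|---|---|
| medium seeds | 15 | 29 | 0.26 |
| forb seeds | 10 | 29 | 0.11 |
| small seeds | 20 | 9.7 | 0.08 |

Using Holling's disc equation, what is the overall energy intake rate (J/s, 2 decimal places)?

R = Σλ_iE_i / (1 + Σλ_ih_i)
Numerator: 0.26×15 + 0.11×10 + 0.08×20 = 6.6
Denominator: 1 + 0.26×29 + 0.11×29 + 0.08×9.7 = 12.51
R = 6.6/12.51 = 0.5277 J/s

0.53 J/s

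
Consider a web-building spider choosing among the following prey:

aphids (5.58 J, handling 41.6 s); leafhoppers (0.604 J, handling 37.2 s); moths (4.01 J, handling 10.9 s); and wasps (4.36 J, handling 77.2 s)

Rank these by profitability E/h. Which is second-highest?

aphids

In descending order of E/h:
moths: 4.01/10.9 = 0.368 J/s
aphids: 5.58/41.6 = 0.134 J/s
wasps: 4.36/77.2 = 0.0565 J/s
leafhoppers: 0.604/37.2 = 0.0162 J/s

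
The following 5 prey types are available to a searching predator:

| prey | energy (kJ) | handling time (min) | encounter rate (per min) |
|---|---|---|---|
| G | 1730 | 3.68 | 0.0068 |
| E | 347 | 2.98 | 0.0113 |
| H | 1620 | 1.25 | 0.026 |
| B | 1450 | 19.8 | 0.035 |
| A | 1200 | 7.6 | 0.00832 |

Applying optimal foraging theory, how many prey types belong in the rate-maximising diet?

5

Rank by E/h (kJ/min): H 1.3e+03, G 470, A 158, E 116, B 73.2. Include each in turn until the next type's E/h falls below the running intake rate.
Rate on top 1: 40.79. G: 470 > 40.79 → include.
Rate on top 2: 50.95. A: 158 > 50.95 → include.
Rate on top 3: 56.99. E: 116 > 56.99 → include.
Rate on top 4: 58.72. B: 73.2 > 58.72 → include.
Optimal diet: H, G, A, E, B — 5 of 5 types.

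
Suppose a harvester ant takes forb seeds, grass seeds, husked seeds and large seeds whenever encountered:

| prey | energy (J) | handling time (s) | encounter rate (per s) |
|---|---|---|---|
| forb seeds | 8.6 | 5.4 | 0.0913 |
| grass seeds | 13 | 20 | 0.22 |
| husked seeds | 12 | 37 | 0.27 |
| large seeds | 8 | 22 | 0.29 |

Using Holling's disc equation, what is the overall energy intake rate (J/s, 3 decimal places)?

0.413 J/s

R = (0.0913×8.6 + 0.22×13 + 0.27×12 + 0.29×8) / (1 + 0.0913×5.4 + 0.22×20 + 0.27×37 + 0.29×22) = 9.205/22.26 = 0.4135 J/s.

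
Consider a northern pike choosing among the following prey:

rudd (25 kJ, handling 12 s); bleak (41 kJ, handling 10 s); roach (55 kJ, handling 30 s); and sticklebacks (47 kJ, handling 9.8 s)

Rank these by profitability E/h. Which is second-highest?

In descending order of E/h:
sticklebacks: 47/9.8 = 4.8 kJ/s
bleak: 41/10 = 4.1 kJ/s
rudd: 25/12 = 2.08 kJ/s
roach: 55/30 = 1.83 kJ/s

bleak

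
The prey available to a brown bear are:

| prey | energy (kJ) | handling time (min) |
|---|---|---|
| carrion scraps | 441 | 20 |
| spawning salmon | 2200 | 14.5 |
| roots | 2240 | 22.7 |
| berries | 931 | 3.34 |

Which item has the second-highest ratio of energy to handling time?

Profitability E/h (kJ/min): carrion scraps = 441/20 = 22.1, spawning salmon = 2200/14.5 = 152, roots = 2240/22.7 = 98.7, berries = 931/3.34 = 279.
Ranked: berries > spawning salmon > roots > carrion scraps.

spawning salmon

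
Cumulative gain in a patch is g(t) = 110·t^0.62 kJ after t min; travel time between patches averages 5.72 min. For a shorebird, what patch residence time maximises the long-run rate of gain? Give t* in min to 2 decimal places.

9.33 min

By the marginal value theorem, leave when the instantaneous gain rate g'(t) equals the habitat-wide average g(t)/(T + t).
g'(t) = 0.62·110·t^-0.38. Setting 0.62·110·t^-0.38 = 110·t^0.62/(5.72+t) gives 0.62(5.72+t) = t, so 0.38·t = 0.62×5.72.
t* = 0.62×5.72/0.38 = 9.333 min.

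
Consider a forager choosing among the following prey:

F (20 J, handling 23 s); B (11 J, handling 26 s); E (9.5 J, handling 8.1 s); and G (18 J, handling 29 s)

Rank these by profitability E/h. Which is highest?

E

Profitability E/h (J/s): F = 20/23 = 0.87, B = 11/26 = 0.423, E = 9.5/8.1 = 1.17, G = 18/29 = 0.621.
Ranked: E > F > G > B.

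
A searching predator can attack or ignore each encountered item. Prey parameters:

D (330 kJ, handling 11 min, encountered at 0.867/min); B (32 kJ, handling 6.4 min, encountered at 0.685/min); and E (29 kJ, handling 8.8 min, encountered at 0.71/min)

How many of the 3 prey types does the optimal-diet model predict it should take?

1

Rank by E/h (kJ/min): D 30, B 5, E 3.3. Include each in turn until the next type's E/h falls below the running intake rate.
Rate on top 1: 27.15. B: 5 < 27.15 → exclude; stop.
Optimal diet: D — 1 of 3 types.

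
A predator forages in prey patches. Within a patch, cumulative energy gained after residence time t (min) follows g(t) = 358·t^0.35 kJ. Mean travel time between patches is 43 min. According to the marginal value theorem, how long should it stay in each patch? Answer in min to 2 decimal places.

23.15 min

By the marginal value theorem, leave when the instantaneous gain rate g'(t) equals the habitat-wide average g(t)/(T + t).
g'(t) = 0.35·358·t^-0.65. Setting 0.35·358·t^-0.65 = 358·t^0.35/(43+t) gives 0.35(43+t) = t, so 0.65·t = 0.35×43.
t* = 0.35×43/0.65 = 23.15 min.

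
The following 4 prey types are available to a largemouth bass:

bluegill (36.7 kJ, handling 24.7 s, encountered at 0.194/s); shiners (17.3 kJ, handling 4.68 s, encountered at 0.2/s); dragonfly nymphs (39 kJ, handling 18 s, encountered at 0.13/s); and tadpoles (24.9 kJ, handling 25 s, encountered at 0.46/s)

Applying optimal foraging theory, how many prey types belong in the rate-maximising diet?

E/h in descending order: shiners 3.7, dragonfly nymphs 2.17, bluegill 1.49, tadpoles 0.996 kJ/s. The optimal diet is the largest prefix of this list for which every included type satisfies E_i/h_i > R on the types above it.
Rate on top 1: 1.787. dragonfly nymphs: 2.17 > 1.787 → include.
Rate on top 2: 1.995. bluegill: 1.49 < 1.995 → exclude; stop.
Optimal diet: shiners, dragonfly nymphs — 2 of 4 types.

2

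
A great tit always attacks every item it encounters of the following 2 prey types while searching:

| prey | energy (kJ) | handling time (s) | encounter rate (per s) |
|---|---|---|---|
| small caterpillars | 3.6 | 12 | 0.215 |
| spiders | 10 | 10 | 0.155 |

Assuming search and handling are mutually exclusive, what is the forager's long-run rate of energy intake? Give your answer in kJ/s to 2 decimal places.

0.45 kJ/s

R = (0.215×3.6 + 0.155×10) / (1 + 0.215×12 + 0.155×10) = 2.324/5.13 = 0.453 kJ/s.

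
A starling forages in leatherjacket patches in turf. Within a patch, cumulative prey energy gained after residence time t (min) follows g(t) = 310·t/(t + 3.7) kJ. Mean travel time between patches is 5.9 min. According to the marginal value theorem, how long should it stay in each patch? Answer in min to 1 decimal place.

Optimal t* satisfies g'(t*) = g(t*)/(T + t*).
g'(t) = 310·3.7/(t + 3.7)². Setting 310·3.7/(t+3.7)² = 310t/[(t+3.7)(5.9+t)] gives 3.7(5.9+t) = t(t+3.7), so t² = 3.7×5.9 = 21.83.
t* = √21.83 = 4.672 min.

4.7 min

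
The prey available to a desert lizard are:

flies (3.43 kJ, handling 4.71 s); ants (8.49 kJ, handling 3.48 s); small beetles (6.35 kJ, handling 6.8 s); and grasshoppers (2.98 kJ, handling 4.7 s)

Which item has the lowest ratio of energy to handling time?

Profitability E/h (kJ/s): flies = 3.43/4.71 = 0.728, ants = 8.49/3.48 = 2.44, small beetles = 6.35/6.8 = 0.934, grasshoppers = 2.98/4.7 = 0.634.
Ranked: ants > small beetles > flies > grasshoppers.

grasshoppers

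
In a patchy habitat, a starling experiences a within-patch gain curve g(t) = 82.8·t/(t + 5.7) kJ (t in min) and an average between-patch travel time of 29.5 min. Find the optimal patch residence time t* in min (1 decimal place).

Maximise g(t)/(T+t): set derivative to zero → g'(t)(T+t) = g(t).
g'(t) = 82.8·5.7/(t + 5.7)². Setting 82.8·5.7/(t+5.7)² = 82.8t/[(t+5.7)(29.5+t)] gives 5.7(29.5+t) = t(t+5.7), so t² = 5.7×29.5 = 168.2.
t* = √168.2 = 12.97 min.

13.0 min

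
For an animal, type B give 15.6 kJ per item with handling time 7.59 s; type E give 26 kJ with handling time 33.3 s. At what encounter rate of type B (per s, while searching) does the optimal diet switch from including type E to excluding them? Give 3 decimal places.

0.081 per s

At the threshold, the rate on type B alone equals the profitability of type E: λ·15.6/(1 + λ·7.59) = 26/33.3 = 0.7808.
Rearranging, λ(15.6 − 0.7808×7.59) = 0.7808, so λ = 0.7808/9.674 = 0.08071 per s.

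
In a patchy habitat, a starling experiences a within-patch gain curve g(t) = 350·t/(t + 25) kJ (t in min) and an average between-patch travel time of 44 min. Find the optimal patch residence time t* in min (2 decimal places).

33.17 min

By the marginal value theorem, leave when the instantaneous gain rate g'(t) equals the habitat-wide average g(t)/(T + t).
g'(t) = 350·25/(t + 25)². Setting 350·25/(t+25)² = 350t/[(t+25)(44+t)] gives 25(44+t) = t(t+25), so t² = 25×44 = 1100.
t* = √1100 = 33.17 min.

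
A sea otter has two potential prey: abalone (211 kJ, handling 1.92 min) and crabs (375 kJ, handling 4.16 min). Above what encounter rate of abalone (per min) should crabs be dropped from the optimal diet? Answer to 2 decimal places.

The zero-one rule: include crabs iff E₂/h₂ > λE₁/(1+λh₁). Equality gives the switch point.
λE₁h₂ = E₂ + λE₂h₁ ⇒ λ = E₂/(E₁h₂ − E₂h₁) = 375/(877.8 − 720) = 2.377 per min.

2.38 per min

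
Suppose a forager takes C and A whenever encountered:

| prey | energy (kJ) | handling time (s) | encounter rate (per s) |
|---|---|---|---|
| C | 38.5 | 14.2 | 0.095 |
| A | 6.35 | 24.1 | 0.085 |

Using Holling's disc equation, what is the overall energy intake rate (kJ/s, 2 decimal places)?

R = Σλ_iE_i / (1 + Σλ_ih_i)
Numerator: 0.095×38.5 + 0.085×6.35 = 4.197
Denominator: 1 + 0.095×14.2 + 0.085×24.1 = 4.397
R = 4.197/4.397 = 0.9545 kJ/s

0.95 kJ/s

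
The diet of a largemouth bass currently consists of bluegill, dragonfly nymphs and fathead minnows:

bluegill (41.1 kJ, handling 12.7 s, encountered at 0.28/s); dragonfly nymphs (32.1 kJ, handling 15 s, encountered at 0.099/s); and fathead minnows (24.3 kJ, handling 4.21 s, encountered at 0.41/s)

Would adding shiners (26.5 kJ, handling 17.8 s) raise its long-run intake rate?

Current rate: (0.28×41.1 + 0.099×32.1 + 0.41×24.3)/(1 + 0.28×12.7 + 0.099×15 + 0.41×4.21) = 3.174 kJ/s.
shiners: E/h = 26.5/17.8 = 1.489 kJ/s.
1.489 < 3.174, so adding shiners would lower the average — exclude it.

No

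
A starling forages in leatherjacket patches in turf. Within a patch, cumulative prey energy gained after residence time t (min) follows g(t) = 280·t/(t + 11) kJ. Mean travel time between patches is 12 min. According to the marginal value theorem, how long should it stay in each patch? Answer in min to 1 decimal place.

By the marginal value theorem, leave when the instantaneous gain rate g'(t) equals the habitat-wide average g(t)/(T + t).
g'(t) = 280·11/(t + 11)². Setting 280·11/(t+11)² = 280t/[(t+11)(12+t)] gives 11(12+t) = t(t+11), so t² = 11×12 = 132.
t* = √132 = 11.49 min.

11.5 min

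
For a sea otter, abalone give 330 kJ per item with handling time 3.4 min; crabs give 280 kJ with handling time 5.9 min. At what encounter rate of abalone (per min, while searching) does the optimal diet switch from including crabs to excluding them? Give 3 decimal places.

0.281 per min

The zero-one rule: include crabs iff E₂/h₂ > λE₁/(1+λh₁). Equality gives the switch point.
λE₁h₂ = E₂ + λE₂h₁ ⇒ λ = E₂/(E₁h₂ − E₂h₁) = 280/(1947 − 952) = 0.2814 per min.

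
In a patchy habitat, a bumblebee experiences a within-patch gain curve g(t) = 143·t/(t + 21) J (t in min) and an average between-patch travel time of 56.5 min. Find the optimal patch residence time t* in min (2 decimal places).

34.45 min

By the marginal value theorem, leave when the instantaneous gain rate g'(t) equals the habitat-wide average g(t)/(T + t).
g'(t) = 143·21/(t + 21)². Setting 143·21/(t+21)² = 143t/[(t+21)(56.5+t)] gives 21(56.5+t) = t(t+21), so t² = 21×56.5 = 1186.
t* = √1186 = 34.45 min.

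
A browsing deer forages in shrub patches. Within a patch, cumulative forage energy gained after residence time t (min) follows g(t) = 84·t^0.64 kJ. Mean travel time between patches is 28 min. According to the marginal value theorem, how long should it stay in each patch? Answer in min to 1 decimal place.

49.8 min

Optimal t* satisfies g'(t*) = g(t*)/(T + t*).
g'(t) = 0.64·84·t^-0.36. Setting 0.64·84·t^-0.36 = 84·t^0.64/(28+t) gives 0.64(28+t) = t, so 0.36·t = 0.64×28.
t* = 0.64×28/0.36 = 49.78 min.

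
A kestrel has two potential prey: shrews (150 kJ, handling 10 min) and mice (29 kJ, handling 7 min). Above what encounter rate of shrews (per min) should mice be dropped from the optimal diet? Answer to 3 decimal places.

0.038 per min

The zero-one rule: include mice iff E₂/h₂ > λE₁/(1+λh₁). Equality gives the switch point.
λE₁h₂ = E₂ + λE₂h₁ ⇒ λ = E₂/(E₁h₂ − E₂h₁) = 29/(1050 − 290) = 0.03816 per min.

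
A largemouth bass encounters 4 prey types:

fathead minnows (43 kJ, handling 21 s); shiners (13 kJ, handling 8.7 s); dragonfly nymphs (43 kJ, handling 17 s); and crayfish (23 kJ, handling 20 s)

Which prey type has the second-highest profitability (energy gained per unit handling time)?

fathead minnows

Profitability E/h (kJ/s): fathead minnows = 43/21 = 2.05, shiners = 13/8.7 = 1.49, dragonfly nymphs = 43/17 = 2.53, crayfish = 23/20 = 1.15.
Ranked: dragonfly nymphs > fathead minnows > shiners > crayfish.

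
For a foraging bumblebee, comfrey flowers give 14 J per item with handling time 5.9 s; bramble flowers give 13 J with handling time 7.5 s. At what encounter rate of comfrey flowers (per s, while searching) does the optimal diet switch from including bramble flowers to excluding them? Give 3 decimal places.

The zero-one rule: include bramble flowers iff E₂/h₂ > λE₁/(1+λh₁). Equality gives the switch point.
λE₁h₂ = E₂ + λE₂h₁ ⇒ λ = E₂/(E₁h₂ − E₂h₁) = 13/(105 − 76.7) = 0.4594 per s.

0.459 per s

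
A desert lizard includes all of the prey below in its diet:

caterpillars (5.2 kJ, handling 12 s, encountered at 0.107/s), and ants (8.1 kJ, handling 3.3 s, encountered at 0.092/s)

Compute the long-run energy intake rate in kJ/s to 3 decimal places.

0.503 kJ/s

R = (0.107×5.2 + 0.092×8.1) / (1 + 0.107×12 + 0.092×3.3) = 1.302/2.588 = 0.503 kJ/s.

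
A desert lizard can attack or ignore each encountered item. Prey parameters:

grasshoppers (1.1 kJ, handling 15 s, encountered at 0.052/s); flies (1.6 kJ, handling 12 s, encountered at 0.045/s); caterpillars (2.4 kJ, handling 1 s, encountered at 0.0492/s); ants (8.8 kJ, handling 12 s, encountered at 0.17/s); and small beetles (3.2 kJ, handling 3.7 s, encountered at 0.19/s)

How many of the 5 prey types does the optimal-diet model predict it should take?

Rank by E/h (kJ/s): caterpillars 2.4, small beetles 0.865, ants 0.733, flies 0.133, grasshoppers 0.0733. Include each in turn until the next type's E/h falls below the running intake rate.
Rate on top 1: 0.1125. small beetles: 0.865 > 0.1125 → include.
Rate on top 2: 0.4144. ants: 0.733 > 0.4144 → include.
Rate on top 3: 0.586. flies: 0.133 < 0.586 → exclude; stop.
Optimal diet: caterpillars, small beetles, ants — 3 of 5 types.

3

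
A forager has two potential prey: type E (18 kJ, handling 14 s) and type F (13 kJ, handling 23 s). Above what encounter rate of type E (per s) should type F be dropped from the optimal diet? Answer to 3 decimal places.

0.056 per s

At the threshold, the rate on type E alone equals the profitability of type F: λ·18/(1 + λ·14) = 13/23 = 0.5652.
Rearranging, λ(18 − 0.5652×14) = 0.5652, so λ = 0.5652/10.09 = 0.05603 per s.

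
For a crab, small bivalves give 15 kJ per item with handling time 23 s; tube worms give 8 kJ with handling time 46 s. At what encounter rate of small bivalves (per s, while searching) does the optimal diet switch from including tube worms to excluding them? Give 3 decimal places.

Drop tube worms once their profitability E₂/h₂ falls below the rate achievable on small bivalves alone: E₂/h₂ = λE₁/(1 + λh₁).
Solve for λ: λE₁h₂ = E₂(1 + λh₁) → λ(E₁h₂ − E₂h₁) = E₂ → λ = E₂/(E₁h₂ − E₂h₁).
λ = 8/(15×46 − 8×23) = 8/506 = 0.01581 per s.

0.016 per s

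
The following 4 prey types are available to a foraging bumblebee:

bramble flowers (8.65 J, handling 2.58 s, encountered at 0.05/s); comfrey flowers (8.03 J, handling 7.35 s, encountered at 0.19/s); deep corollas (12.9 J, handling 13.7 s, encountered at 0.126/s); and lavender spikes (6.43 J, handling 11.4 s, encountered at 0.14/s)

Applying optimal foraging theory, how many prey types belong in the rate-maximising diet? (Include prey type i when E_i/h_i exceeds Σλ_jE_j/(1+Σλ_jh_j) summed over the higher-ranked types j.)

3

Rank by E/h (J/s): bramble flowers 3.35, comfrey flowers 1.09, deep corollas 0.942, lavender spikes 0.564. Include each in turn until the next type's E/h falls below the running intake rate.
Rate on top 1: 0.3831. comfrey flowers: 1.09 > 0.3831 → include.
Rate on top 2: 0.7754. deep corollas: 0.942 > 0.7754 → include.
Rate on top 3: 0.8429. lavender spikes: 0.564 < 0.8429 → exclude; stop.
Optimal diet: bramble flowers, comfrey flowers, deep corollas — 3 of 4 types.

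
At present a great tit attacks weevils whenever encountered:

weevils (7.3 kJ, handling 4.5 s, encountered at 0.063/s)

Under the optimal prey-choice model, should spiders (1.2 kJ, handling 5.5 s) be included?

No

On weevils alone, R = ΣλE/(1+Σλh) = 0.4599/1.284 = 0.3583 kJ/s.
spiders: E/h = 1.2/5.5 = 0.2182 kJ/s.
Since 0.2182 < R, time spent handling spiders is better spent searching.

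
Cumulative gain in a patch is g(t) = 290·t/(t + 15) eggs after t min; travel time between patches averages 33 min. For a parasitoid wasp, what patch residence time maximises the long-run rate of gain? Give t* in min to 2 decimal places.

22.25 min

Maximise g(t)/(T+t): set derivative to zero → g'(t)(T+t) = g(t).
g'(t) = 290·15/(t + 15)². Setting 290·15/(t+15)² = 290t/[(t+15)(33+t)] gives 15(33+t) = t(t+15), so t² = 15×33 = 495.
t* = √495 = 22.25 min.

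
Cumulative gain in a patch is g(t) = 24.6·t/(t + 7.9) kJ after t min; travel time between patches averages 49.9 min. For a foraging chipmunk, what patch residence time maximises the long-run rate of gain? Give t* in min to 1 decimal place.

19.9 min

By the marginal value theorem, leave when the instantaneous gain rate g'(t) equals the habitat-wide average g(t)/(T + t).
g'(t) = 24.6·7.9/(t + 7.9)². Setting 24.6·7.9/(t+7.9)² = 24.6t/[(t+7.9)(49.9+t)] gives 7.9(49.9+t) = t(t+7.9), so t² = 7.9×49.9 = 394.2.
t* = √394.2 = 19.85 min.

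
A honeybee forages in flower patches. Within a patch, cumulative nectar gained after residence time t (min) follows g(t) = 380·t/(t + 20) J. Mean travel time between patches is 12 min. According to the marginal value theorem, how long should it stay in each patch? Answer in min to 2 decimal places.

15.49 min

Optimal t* satisfies g'(t*) = g(t*)/(T + t*).
g'(t) = 380·20/(t + 20)². Setting 380·20/(t+20)² = 380t/[(t+20)(12+t)] gives 20(12+t) = t(t+20), so t² = 20×12 = 240.
t* = √240 = 15.49 min.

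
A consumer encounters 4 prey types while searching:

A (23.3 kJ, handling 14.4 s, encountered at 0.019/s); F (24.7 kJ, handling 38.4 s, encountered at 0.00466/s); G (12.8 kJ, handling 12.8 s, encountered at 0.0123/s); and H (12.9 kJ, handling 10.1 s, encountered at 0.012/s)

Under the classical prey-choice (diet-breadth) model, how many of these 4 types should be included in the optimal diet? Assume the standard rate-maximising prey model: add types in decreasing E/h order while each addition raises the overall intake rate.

Profitabilities (E/h, kJ/s): A 1.62, H 1.28, G 1, F 0.643. Add prey in this order while the next type's profitability exceeds the intake rate on those already taken.
Rate on top 1: 0.3476. H: 1.28 > 0.3476 → include.
Rate on top 2: 0.4284. G: 1 > 0.4284 → include.
Rate on top 3: 0.4864. F: 0.643 > 0.4864 → include.
Optimal diet: A, H, G, F — 4 of 4 types.

4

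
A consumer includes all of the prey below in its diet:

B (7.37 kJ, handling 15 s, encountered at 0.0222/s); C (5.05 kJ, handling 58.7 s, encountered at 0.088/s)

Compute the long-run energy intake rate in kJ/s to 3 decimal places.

0.094 kJ/s

R = (0.0222×7.37 + 0.088×5.05) / (1 + 0.0222×15 + 0.088×58.7) = 0.608/6.499 = 0.09356 kJ/s.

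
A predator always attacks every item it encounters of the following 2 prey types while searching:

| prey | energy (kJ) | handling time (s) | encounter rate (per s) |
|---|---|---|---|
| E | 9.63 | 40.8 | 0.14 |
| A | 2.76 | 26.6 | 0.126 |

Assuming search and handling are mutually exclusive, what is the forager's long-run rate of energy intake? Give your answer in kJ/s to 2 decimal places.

R = (0.14×9.63 + 0.126×2.76) / (1 + 0.14×40.8 + 0.126×26.6) = 1.696/10.06 = 0.1685 kJ/s.

0.17 kJ/s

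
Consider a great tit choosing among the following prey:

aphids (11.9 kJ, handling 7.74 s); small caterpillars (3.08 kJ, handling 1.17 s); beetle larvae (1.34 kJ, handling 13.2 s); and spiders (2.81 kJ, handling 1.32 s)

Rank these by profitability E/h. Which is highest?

Profitability E/h (kJ/s): aphids = 11.9/7.74 = 1.54, small caterpillars = 3.08/1.17 = 2.63, beetle larvae = 1.34/13.2 = 0.102, spiders = 2.81/1.32 = 2.13.
Ranked: small caterpillars > spiders > aphids > beetle larvae.

small caterpillars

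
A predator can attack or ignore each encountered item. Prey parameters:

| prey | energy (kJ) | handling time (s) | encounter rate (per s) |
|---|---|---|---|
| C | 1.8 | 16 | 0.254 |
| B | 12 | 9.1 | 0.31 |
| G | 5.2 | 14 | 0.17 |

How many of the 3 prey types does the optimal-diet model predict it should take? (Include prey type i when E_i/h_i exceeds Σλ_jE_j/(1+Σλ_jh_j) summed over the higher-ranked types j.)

Profitabilities (E/h, kJ/s): B 1.32, G 0.371, C 0.113. Add prey in this order while the next type's profitability exceeds the intake rate on those already taken.
Rate on top 1: 0.9736. G: 0.371 < 0.9736 → exclude; stop.
Optimal diet: B — 1 of 3 types.

1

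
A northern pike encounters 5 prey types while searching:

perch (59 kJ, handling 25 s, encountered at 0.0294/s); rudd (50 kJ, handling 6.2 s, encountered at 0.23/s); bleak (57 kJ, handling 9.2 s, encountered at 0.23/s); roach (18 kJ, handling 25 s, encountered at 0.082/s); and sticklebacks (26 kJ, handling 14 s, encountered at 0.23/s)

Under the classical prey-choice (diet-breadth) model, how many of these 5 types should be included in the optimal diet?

2

E/h in descending order: rudd 8.06, bleak 6.2, perch 2.36, sticklebacks 1.86, roach 0.72 kJ/s. The optimal diet is the largest prefix of this list for which every included type satisfies E_i/h_i > R on the types above it.
Rate on top 1: 4.74. bleak: 6.2 > 4.74 → include.
Rate on top 2: 5.418. perch: 2.36 < 5.418 → exclude; stop.
Optimal diet: rudd, bleak — 2 of 5 types.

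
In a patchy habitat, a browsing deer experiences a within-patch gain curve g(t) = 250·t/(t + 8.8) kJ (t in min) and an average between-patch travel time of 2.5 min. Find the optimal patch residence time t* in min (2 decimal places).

Maximise g(t)/(T+t): set derivative to zero → g'(t)(T+t) = g(t).
g'(t) = 250·8.8/(t + 8.8)². Setting 250·8.8/(t+8.8)² = 250t/[(t+8.8)(2.5+t)] gives 8.8(2.5+t) = t(t+8.8), so t² = 8.8×2.5 = 22.
t* = √22 = 4.69 min.

4.69 min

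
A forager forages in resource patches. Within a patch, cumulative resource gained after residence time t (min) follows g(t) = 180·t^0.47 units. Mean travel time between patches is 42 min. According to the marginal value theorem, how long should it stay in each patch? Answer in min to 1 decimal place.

37.2 min

Optimal t* satisfies g'(t*) = g(t*)/(T + t*).
g'(t) = 0.47·180·t^-0.53. Setting 0.47·180·t^-0.53 = 180·t^0.47/(42+t) gives 0.47(42+t) = t, so 0.53·t = 0.47×42.
t* = 0.47×42/0.53 = 37.25 min.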